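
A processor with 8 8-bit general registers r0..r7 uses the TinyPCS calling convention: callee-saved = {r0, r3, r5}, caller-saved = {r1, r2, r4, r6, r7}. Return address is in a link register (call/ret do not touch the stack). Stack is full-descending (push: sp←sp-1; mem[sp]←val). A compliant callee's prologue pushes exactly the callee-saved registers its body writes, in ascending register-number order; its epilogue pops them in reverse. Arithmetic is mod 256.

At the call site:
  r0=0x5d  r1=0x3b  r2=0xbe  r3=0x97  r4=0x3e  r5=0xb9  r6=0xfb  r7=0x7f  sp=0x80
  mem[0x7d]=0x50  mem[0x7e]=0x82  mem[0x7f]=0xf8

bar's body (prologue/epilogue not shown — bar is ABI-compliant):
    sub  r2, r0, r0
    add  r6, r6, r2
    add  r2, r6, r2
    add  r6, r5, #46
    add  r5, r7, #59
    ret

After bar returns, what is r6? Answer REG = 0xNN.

REG = 0xe7

prologue: push r5 -> mem[0x7f]=0xb9, sp=0x7f
body[0] sub  r2, r0, r0 -> r2=0x00
body[1] add  r6, r6, r2 -> r6=0xfb
body[2] add  r2, r6, r2 -> r2=0xfb
body[3] add  r6, r5, #46 -> r6=0xe7
body[4] add  r5, r7, #59 -> r5=0xba
epilogue: pop r5=0xb9, sp=0x80
r6 is caller-saved -> body value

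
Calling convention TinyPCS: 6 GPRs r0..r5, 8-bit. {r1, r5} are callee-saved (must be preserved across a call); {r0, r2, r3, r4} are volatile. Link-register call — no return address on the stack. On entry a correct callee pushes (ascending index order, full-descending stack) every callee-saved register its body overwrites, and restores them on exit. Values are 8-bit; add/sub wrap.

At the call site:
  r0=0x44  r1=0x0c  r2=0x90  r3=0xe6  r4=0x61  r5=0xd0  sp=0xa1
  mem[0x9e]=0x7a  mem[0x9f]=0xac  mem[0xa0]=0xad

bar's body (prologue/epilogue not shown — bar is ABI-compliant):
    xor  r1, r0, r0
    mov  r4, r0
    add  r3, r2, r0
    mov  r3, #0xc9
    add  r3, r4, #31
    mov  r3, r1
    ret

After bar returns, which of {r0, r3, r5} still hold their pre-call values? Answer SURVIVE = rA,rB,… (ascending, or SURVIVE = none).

SURVIVE = r0,r5

prologue: push r1 → mem[0xa0]=0x0c, sp=0xa0
body[0] xor  r1, r0, r0 → r1=0x00
body[1] mov  r4, r0 → r4=0x44
body[2] add  r3, r2, r0 → r3=0xd4
body[3] mov  r3, #0xc9 → r3=0xc9
body[4] add  r3, r4, #31 → r3=0x63
body[5] mov  r3, r1 → r3=0x00
epilogue: pop r1=0x0c, sp=0xa1
r0: caller-saved, written=False
r3: caller-saved, written=True
r5: callee-saved, written=False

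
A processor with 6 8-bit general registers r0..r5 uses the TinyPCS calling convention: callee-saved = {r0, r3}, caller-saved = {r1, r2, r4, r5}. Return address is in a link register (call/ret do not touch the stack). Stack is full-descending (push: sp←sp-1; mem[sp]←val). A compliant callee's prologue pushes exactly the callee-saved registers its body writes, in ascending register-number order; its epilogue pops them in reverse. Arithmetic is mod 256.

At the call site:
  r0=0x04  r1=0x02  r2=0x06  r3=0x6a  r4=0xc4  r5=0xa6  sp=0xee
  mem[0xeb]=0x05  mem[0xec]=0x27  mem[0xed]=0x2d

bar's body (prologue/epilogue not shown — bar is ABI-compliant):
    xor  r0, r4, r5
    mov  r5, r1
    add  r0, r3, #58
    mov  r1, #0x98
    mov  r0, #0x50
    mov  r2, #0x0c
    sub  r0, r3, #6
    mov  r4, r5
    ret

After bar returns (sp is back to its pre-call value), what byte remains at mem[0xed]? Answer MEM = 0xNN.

MEM = 0x04

prologue: push r0 -> mem[0xed]=0x04, sp=0xed
body[0] xor  r0, r4, r5 -> r0=0x62
body[1] mov  r5, r1 -> r5=0x02
body[2] add  r0, r3, #58 -> r0=0xa4
body[3] mov  r1, #0x98 -> r1=0x98
body[4] mov  r0, #0x50 -> r0=0x50
body[5] mov  r2, #0x0c -> r2=0x0c
body[6] sub  r0, r3, #6 -> r0=0x64
body[7] mov  r4, r5 -> r4=0x02
epilogue: pop r0=0x04, sp=0xee
prologue pushed ['r0'] at ['0xed']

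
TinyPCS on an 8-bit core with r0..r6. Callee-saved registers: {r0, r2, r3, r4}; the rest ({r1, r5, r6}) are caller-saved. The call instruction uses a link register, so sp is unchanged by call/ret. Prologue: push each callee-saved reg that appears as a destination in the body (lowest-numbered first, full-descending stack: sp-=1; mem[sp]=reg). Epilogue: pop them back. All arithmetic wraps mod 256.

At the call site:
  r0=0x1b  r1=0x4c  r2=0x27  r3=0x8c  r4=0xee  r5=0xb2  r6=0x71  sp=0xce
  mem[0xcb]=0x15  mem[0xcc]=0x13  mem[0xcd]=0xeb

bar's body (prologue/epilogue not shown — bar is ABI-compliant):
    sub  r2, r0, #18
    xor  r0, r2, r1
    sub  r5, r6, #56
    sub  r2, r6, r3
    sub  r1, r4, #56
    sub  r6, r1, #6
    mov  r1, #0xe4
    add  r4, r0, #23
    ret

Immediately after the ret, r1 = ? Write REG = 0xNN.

REG = 0xe4

prologue: push r0 → mem[0xcd]=0x1b, sp=0xcd
prologue: push r2 → mem[0xcc]=0x27, sp=0xcc
prologue: push r4 → mem[0xcb]=0xee, sp=0xcb
body[0] sub  r2, r0, #18 → r2=0x09
body[1] xor  r0, r2, r1 → r0=0x45
body[2] sub  r5, r6, #56 → r5=0x39
body[3] sub  r2, r6, r3 → r2=0xe5
body[4] sub  r1, r4, #56 → r1=0xb6
body[5] sub  r6, r1, #6 → r6=0xb0
body[6] mov  r1, #0xe4 → r1=0xe4
body[7] add  r4, r0, #23 → r4=0x5c
epilogue: pop r4=0xee, sp=0xcc
epilogue: pop r2=0x27, sp=0xcd
epilogue: pop r0=0x1b, sp=0xce
r1 is caller-saved → body value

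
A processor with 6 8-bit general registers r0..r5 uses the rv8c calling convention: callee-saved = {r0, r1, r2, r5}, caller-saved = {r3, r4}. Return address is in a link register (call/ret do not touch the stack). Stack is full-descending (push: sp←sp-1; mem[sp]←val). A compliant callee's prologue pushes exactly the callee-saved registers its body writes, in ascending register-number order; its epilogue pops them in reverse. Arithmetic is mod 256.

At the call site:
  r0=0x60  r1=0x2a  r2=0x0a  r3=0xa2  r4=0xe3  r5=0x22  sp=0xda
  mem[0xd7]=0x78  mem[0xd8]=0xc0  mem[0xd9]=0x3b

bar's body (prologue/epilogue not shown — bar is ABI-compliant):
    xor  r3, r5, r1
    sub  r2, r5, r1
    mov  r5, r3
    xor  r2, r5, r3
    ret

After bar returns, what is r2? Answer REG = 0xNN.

REG = 0x0a

prologue: push r2 → mem[0xd9]=0x0a, sp=0xd9
prologue: push r5 → mem[0xd8]=0x22, sp=0xd8
body[0] xor  r3, r5, r1 → r3=0x08
body[1] sub  r2, r5, r1 → r2=0xf8
body[2] mov  r5, r3 → r5=0x08
body[3] xor  r2, r5, r3 → r2=0x00
epilogue: pop r5=0x22, sp=0xd9
epilogue: pop r2=0x0a, sp=0xda
r2 is callee-saved → restored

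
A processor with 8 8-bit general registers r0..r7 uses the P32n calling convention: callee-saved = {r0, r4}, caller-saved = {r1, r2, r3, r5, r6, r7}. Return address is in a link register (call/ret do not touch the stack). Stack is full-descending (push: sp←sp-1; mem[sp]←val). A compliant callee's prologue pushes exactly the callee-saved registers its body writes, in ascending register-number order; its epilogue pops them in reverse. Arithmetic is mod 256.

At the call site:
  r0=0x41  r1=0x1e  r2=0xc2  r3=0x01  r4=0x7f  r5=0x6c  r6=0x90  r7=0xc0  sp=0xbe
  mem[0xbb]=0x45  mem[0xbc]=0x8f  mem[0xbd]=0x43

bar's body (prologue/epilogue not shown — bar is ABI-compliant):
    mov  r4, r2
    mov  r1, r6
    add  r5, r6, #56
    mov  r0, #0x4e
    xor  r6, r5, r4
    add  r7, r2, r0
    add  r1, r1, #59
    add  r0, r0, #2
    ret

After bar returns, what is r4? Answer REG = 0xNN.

REG = 0x7f

prologue: push r0 → mem[0xbd]=0x41, sp=0xbd
prologue: push r4 → mem[0xbc]=0x7f, sp=0xbc
body[0] mov  r4, r2 → r4=0xc2
body[1] mov  r1, r6 → r1=0x90
body[2] add  r5, r6, #56 → r5=0xc8
body[3] mov  r0, #0x4e → r0=0x4e
body[4] xor  r6, r5, r4 → r6=0x0a
body[5] add  r7, r2, r0 → r7=0x10
body[6] add  r1, r1, #59 → r1=0xcb
body[7] add  r0, r0, #2 → r0=0x50
epilogue: pop r4=0x7f, sp=0xbd
epilogue: pop r0=0x41, sp=0xbe
r4 is callee-saved → restored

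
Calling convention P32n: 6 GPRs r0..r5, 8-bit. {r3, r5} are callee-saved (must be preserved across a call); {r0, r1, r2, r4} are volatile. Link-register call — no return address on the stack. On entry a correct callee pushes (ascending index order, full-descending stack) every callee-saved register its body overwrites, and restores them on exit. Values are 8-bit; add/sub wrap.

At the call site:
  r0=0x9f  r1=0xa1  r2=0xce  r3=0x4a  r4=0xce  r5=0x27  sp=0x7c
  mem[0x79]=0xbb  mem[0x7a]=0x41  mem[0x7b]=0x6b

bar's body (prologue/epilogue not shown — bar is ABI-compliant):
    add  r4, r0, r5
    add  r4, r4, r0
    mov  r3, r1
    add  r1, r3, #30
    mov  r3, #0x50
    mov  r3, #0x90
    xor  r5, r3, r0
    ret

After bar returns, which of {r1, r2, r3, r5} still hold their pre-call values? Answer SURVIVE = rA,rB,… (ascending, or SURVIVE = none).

prologue: push r3 → mem[0x7b]=0x4a, sp=0x7b
prologue: push r5 → mem[0x7a]=0x27, sp=0x7a
body[0] add  r4, r0, r5 → r4=0xc6
body[1] add  r4, r4, r0 → r4=0x65
body[2] mov  r3, r1 → r3=0xa1
body[3] add  r1, r3, #30 → r1=0xbf
body[4] mov  r3, #0x50 → r3=0x50
body[5] mov  r3, #0x90 → r3=0x90
body[6] xor  r5, r3, r0 → r5=0x0f
epilogue: pop r5=0x27, sp=0x7b
epilogue: pop r3=0x4a, sp=0x7c
r1: caller-saved, written=True
r2: caller-saved, written=False
r3: callee-saved, written=True
r5: callee-saved, written=True

SURVIVE = r2,r3,r5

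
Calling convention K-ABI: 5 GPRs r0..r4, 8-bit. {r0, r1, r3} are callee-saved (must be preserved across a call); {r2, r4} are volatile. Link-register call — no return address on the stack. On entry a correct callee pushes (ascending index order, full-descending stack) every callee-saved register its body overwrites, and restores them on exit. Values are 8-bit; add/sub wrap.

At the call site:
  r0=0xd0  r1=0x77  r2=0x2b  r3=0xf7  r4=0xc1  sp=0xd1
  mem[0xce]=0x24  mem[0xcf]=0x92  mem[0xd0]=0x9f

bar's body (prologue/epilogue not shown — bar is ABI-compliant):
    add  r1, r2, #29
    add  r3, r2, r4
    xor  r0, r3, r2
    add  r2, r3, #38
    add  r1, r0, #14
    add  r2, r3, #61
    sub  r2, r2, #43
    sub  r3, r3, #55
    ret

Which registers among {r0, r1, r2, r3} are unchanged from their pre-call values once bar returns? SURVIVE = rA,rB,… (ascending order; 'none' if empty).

prologue: push r0 → mem[0xd0]=0xd0, sp=0xd0
prologue: push r1 → mem[0xcf]=0x77, sp=0xcf
prologue: push r3 → mem[0xce]=0xf7, sp=0xce
body[0] add  r1, r2, #29 → r1=0x48
body[1] add  r3, r2, r4 → r3=0xec
body[2] xor  r0, r3, r2 → r0=0xc7
body[3] add  r2, r3, #38 → r2=0x12
body[4] add  r1, r0, #14 → r1=0xd5
body[5] add  r2, r3, #61 → r2=0x29
body[6] sub  r2, r2, #43 → r2=0xfe
body[7] sub  r3, r3, #55 → r3=0xb5
epilogue: pop r3=0xf7, sp=0xcf
epilogue: pop r1=0x77, sp=0xd0
epilogue: pop r0=0xd0, sp=0xd1
r0: callee-saved, written=True
r1: callee-saved, written=True
r2: caller-saved, written=True
r3: callee-saved, written=True

SURVIVE = r0,r1,r3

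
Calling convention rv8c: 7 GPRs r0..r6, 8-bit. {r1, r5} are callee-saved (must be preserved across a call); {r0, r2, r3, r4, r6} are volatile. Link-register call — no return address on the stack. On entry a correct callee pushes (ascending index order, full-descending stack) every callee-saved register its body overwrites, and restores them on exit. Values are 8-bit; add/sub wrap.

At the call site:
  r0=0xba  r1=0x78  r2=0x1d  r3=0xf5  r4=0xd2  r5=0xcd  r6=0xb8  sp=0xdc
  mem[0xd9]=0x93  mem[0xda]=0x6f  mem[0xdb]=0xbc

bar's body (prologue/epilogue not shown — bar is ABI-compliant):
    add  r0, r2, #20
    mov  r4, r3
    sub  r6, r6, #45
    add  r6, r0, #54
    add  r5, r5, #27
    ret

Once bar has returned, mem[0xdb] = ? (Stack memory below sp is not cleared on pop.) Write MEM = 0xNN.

MEM = 0xcd

prologue: push r5 → mem[0xdb]=0xcd, sp=0xdb
body[0] add  r0, r2, #20 → r0=0x31
body[1] mov  r4, r3 → r4=0xf5
body[2] sub  r6, r6, #45 → r6=0x8b
body[3] add  r6, r0, #54 → r6=0x67
body[4] add  r5, r5, #27 → r5=0xe8
epilogue: pop r5=0xcd, sp=0xdc
prologue pushed ['r5'] at ['0xdb']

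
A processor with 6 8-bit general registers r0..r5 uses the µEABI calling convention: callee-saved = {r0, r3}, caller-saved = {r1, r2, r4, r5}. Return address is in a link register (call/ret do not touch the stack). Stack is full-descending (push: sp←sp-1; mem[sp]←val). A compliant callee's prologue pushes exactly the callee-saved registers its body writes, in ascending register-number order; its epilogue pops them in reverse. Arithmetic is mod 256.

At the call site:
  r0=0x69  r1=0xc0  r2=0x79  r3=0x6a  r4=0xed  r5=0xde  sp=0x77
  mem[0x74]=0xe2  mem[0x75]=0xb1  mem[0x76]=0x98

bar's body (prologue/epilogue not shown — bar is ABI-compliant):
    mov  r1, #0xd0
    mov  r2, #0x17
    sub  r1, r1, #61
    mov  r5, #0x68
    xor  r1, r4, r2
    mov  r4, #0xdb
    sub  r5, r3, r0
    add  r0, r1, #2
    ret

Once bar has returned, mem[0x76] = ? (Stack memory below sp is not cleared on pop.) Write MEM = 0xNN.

MEM = 0x69

prologue: push r0 -> mem[0x76]=0x69, sp=0x76
body[0] mov  r1, #0xd0 -> r1=0xd0
body[1] mov  r2, #0x17 -> r2=0x17
body[2] sub  r1, r1, #61 -> r1=0x93
body[3] mov  r5, #0x68 -> r5=0x68
body[4] xor  r1, r4, r2 -> r1=0xfa
body[5] mov  r4, #0xdb -> r4=0xdb
body[6] sub  r5, r3, r0 -> r5=0x01
body[7] add  r0, r1, #2 -> r0=0xfc
epilogue: pop r0=0x69, sp=0x77
prologue pushed ['r0'] at ['0x76']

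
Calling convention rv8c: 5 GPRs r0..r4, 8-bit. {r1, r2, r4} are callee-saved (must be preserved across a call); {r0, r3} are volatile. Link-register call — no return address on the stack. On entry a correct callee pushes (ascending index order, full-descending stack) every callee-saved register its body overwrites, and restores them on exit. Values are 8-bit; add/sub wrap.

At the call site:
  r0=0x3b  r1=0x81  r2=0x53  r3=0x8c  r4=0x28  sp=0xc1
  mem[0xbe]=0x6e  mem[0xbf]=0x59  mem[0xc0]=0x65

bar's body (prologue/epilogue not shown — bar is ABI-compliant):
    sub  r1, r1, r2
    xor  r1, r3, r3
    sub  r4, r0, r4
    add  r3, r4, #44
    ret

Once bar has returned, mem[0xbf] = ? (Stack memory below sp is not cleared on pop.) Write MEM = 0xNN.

prologue: push r1 → mem[0xc0]=0x81, sp=0xc0
prologue: push r4 → mem[0xbf]=0x28, sp=0xbf
body[0] sub  r1, r1, r2 → r1=0x2e
body[1] xor  r1, r3, r3 → r1=0x00
body[2] sub  r4, r0, r4 → r4=0x13
body[3] add  r3, r4, #44 → r3=0x3f
epilogue: pop r4=0x28, sp=0xc0
epilogue: pop r1=0x81, sp=0xc1
prologue pushed ['r1', 'r4'] at ['0xc0', '0xbf']

MEM = 0x28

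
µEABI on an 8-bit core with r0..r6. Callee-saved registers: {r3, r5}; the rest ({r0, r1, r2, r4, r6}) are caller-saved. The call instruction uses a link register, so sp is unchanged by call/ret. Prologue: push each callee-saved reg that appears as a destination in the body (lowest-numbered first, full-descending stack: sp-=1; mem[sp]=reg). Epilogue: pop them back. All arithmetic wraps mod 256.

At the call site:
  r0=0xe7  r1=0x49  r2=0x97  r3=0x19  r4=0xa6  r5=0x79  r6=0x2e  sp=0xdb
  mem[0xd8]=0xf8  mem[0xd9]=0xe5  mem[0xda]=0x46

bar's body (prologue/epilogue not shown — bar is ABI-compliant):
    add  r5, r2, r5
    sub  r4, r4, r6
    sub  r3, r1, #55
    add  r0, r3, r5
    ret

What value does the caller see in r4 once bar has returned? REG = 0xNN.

REG = 0x78

prologue: push r3 -> mem[0xda]=0x19, sp=0xda
prologue: push r5 -> mem[0xd9]=0x79, sp=0xd9
body[0] add  r5, r2, r5 -> r5=0x10
body[1] sub  r4, r4, r6 -> r4=0x78
body[2] sub  r3, r1, #55 -> r3=0x12
body[3] add  r0, r3, r5 -> r0=0x22
epilogue: pop r5=0x79, sp=0xda
epilogue: pop r3=0x19, sp=0xdb
r4 is caller-saved -> body value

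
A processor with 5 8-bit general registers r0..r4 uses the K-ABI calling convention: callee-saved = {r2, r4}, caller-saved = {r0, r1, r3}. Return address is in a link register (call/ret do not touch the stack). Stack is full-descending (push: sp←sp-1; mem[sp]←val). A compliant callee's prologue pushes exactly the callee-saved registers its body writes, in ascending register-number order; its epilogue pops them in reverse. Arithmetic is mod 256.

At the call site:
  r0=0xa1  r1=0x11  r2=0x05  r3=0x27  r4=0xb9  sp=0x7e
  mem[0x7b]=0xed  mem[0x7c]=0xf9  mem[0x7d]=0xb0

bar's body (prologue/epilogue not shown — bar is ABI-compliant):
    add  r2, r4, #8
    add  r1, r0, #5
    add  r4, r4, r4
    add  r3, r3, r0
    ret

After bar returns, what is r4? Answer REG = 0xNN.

prologue: push r2 → mem[0x7d]=0x05, sp=0x7d
prologue: push r4 → mem[0x7c]=0xb9, sp=0x7c
body[0] add  r2, r4, #8 → r2=0xc1
body[1] add  r1, r0, #5 → r1=0xa6
body[2] add  r4, r4, r4 → r4=0x72
body[3] add  r3, r3, r0 → r3=0xc8
epilogue: pop r4=0xb9, sp=0x7d
epilogue: pop r2=0x05, sp=0x7e
r4 is callee-saved → restored

REG = 0xb9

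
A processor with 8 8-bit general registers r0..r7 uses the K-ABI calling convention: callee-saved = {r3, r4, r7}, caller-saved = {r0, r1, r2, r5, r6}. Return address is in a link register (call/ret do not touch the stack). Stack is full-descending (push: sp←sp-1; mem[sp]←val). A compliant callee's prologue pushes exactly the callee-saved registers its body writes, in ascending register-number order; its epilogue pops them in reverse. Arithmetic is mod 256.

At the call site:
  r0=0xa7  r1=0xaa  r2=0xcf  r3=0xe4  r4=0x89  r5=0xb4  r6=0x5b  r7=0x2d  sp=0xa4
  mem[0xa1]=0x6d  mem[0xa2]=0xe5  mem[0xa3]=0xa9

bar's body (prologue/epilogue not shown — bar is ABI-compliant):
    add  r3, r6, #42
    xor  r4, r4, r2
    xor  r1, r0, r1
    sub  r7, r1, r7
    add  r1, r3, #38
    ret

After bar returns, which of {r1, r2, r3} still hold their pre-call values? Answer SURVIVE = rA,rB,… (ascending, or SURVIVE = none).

SURVIVE = r2,r3

prologue: push r3 -> mem[0xa3]=0xe4, sp=0xa3
prologue: push r4 -> mem[0xa2]=0x89, sp=0xa2
prologue: push r7 -> mem[0xa1]=0x2d, sp=0xa1
body[0] add  r3, r6, #42 -> r3=0x85
body[1] xor  r4, r4, r2 -> r4=0x46
body[2] xor  r1, r0, r1 -> r1=0x0d
body[3] sub  r7, r1, r7 -> r7=0xe0
body[4] add  r1, r3, #38 -> r1=0xab
epilogue: pop r7=0x2d, sp=0xa2
epilogue: pop r4=0x89, sp=0xa3
epilogue: pop r3=0xe4, sp=0xa4
r1: caller-saved, written=True
r2: caller-saved, written=False
r3: callee-saved, written=True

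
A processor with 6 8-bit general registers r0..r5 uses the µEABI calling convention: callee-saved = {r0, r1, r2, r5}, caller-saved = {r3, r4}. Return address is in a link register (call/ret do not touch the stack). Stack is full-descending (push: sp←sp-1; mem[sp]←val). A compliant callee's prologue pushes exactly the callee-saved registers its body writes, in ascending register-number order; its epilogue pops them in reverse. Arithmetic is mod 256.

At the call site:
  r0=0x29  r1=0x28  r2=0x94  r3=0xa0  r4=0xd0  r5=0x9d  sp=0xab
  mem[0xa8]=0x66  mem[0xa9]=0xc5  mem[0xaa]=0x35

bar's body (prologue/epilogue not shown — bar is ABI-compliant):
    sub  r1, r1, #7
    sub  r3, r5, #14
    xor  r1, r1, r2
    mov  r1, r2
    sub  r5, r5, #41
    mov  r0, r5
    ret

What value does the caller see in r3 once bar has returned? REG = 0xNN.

prologue: push r0 → mem[0xaa]=0x29, sp=0xaa
prologue: push r1 → mem[0xa9]=0x28, sp=0xa9
prologue: push r5 → mem[0xa8]=0x9d, sp=0xa8
body[0] sub  r1, r1, #7 → r1=0x21
body[1] sub  r3, r5, #14 → r3=0x8f
body[2] xor  r1, r1, r2 → r1=0xb5
body[3] mov  r1, r2 → r1=0x94
body[4] sub  r5, r5, #41 → r5=0x74
body[5] mov  r0, r5 → r0=0x74
epilogue: pop r5=0x9d, sp=0xa9
epilogue: pop r1=0x28, sp=0xaa
epilogue: pop r0=0x29, sp=0xab
r3 is caller-saved → body value

REG = 0x8f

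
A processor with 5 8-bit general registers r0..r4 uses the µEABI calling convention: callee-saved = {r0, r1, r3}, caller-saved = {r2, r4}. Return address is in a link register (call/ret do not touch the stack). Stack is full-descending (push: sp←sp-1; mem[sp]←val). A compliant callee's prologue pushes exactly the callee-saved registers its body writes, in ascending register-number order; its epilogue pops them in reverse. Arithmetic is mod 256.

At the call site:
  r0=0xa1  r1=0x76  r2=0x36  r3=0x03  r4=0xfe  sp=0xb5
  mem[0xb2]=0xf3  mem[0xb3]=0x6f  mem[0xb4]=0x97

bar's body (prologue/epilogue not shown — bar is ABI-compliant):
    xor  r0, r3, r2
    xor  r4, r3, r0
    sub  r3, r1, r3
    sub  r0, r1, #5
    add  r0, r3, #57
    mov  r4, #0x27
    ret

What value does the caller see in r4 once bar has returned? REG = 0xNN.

prologue: push r0 -> mem[0xb4]=0xa1, sp=0xb4
prologue: push r3 -> mem[0xb3]=0x03, sp=0xb3
body[0] xor  r0, r3, r2 -> r0=0x35
body[1] xor  r4, r3, r0 -> r4=0x36
body[2] sub  r3, r1, r3 -> r3=0x73
body[3] sub  r0, r1, #5 -> r0=0x71
body[4] add  r0, r3, #57 -> r0=0xac
body[5] mov  r4, #0x27 -> r4=0x27
epilogue: pop r3=0x03, sp=0xb4
epilogue: pop r0=0xa1, sp=0xb5
r4 is caller-saved -> body value

REG = 0x27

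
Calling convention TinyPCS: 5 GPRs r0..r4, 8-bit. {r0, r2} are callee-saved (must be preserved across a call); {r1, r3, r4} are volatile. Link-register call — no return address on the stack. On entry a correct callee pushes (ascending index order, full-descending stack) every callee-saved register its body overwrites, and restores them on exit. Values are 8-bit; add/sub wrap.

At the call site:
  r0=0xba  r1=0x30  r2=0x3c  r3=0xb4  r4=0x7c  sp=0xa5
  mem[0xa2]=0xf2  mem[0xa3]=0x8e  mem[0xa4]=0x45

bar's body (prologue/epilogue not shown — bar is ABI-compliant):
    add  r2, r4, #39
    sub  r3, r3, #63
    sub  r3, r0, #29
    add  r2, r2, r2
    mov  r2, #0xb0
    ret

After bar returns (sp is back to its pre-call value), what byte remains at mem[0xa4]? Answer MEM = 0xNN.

prologue: push r2 → mem[0xa4]=0x3c, sp=0xa4
body[0] add  r2, r4, #39 → r2=0xa3
body[1] sub  r3, r3, #63 → r3=0x75
body[2] sub  r3, r0, #29 → r3=0x9d
body[3] add  r2, r2, r2 → r2=0x46
body[4] mov  r2, #0xb0 → r2=0xb0
epilogue: pop r2=0x3c, sp=0xa5
prologue pushed ['r2'] at ['0xa4']

MEM = 0x3c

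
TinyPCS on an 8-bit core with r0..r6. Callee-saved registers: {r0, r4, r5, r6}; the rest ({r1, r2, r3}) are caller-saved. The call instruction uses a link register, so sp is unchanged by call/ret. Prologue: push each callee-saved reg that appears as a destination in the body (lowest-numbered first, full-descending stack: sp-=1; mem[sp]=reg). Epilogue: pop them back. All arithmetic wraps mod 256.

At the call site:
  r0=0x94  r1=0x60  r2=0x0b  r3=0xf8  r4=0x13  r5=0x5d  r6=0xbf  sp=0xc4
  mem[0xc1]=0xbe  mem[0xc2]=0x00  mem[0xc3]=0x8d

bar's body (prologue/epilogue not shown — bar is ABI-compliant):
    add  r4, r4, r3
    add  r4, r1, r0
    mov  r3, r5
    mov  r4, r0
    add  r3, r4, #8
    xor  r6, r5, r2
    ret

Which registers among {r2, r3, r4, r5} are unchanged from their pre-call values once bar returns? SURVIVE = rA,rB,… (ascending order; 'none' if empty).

prologue: push r4 → mem[0xc3]=0x13, sp=0xc3
prologue: push r6 → mem[0xc2]=0xbf, sp=0xc2
body[0] add  r4, r4, r3 → r4=0x0b
body[1] add  r4, r1, r0 → r4=0xf4
body[2] mov  r3, r5 → r3=0x5d
body[3] mov  r4, r0 → r4=0x94
body[4] add  r3, r4, #8 → r3=0x9c
body[5] xor  r6, r5, r2 → r6=0x56
epilogue: pop r6=0xbf, sp=0xc3
epilogue: pop r4=0x13, sp=0xc4
r2: caller-saved, written=False
r3: caller-saved, written=True
r4: callee-saved, written=True
r5: callee-saved, written=False

SURVIVE = r2,r4,r5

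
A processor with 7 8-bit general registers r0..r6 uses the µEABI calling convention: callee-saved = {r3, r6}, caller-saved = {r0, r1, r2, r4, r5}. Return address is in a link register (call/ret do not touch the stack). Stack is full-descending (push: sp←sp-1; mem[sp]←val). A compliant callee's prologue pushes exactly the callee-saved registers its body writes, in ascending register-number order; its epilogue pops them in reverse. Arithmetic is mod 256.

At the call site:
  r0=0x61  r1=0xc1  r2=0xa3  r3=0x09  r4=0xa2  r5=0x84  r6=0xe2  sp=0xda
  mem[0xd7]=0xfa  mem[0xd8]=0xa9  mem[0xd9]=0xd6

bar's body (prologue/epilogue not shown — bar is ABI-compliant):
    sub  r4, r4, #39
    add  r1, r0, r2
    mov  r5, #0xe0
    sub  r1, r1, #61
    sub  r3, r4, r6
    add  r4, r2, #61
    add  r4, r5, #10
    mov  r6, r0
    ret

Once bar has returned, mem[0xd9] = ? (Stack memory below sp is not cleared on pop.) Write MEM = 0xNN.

MEM = 0x09

prologue: push r3 -> mem[0xd9]=0x09, sp=0xd9
prologue: push r6 -> mem[0xd8]=0xe2, sp=0xd8
body[0] sub  r4, r4, #39 -> r4=0x7b
body[1] add  r1, r0, r2 -> r1=0x04
body[2] mov  r5, #0xe0 -> r5=0xe0
body[3] sub  r1, r1, #61 -> r1=0xc7
body[4] sub  r3, r4, r6 -> r3=0x99
body[5] add  r4, r2, #61 -> r4=0xe0
body[6] add  r4, r5, #10 -> r4=0xea
body[7] mov  r6, r0 -> r6=0x61
epilogue: pop r6=0xe2, sp=0xd9
epilogue: pop r3=0x09, sp=0xda
prologue pushed ['r3', 'r6'] at ['0xd9', '0xd8']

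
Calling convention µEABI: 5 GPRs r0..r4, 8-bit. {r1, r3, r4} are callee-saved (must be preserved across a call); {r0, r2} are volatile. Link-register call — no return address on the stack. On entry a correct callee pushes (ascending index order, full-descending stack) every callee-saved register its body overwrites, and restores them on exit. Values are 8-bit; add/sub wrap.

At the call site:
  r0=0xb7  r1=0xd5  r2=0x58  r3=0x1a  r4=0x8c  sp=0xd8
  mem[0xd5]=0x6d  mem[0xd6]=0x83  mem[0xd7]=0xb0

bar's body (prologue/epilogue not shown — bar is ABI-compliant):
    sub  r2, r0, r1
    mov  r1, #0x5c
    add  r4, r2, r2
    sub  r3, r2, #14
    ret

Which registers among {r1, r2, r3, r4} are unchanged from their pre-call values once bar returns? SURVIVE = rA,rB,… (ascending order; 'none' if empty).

SURVIVE = r1,r3,r4

prologue: push r1 → mem[0xd7]=0xd5, sp=0xd7
prologue: push r3 → mem[0xd6]=0x1a, sp=0xd6
prologue: push r4 → mem[0xd5]=0x8c, sp=0xd5
body[0] sub  r2, r0, r1 → r2=0xe2
body[1] mov  r1, #0x5c → r1=0x5c
body[2] add  r4, r2, r2 → r4=0xc4
body[3] sub  r3, r2, #14 → r3=0xd4
epilogue: pop r4=0x8c, sp=0xd6
epilogue: pop r3=0x1a, sp=0xd7
epilogue: pop r1=0xd5, sp=0xd8
r1: callee-saved, written=True
r2: caller-saved, written=True
r3: callee-saved, written=True
r4: callee-saved, written=True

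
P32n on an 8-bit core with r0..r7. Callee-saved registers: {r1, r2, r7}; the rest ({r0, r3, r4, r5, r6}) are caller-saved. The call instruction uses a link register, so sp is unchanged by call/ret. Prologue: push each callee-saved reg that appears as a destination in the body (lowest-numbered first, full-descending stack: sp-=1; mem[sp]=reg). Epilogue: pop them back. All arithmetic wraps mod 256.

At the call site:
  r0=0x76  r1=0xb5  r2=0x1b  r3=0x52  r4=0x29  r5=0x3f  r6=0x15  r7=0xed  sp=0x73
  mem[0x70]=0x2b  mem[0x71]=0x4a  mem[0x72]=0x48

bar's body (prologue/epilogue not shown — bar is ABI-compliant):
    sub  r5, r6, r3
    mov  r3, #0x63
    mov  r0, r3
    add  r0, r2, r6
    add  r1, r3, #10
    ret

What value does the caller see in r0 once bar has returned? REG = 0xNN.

REG = 0x30

prologue: push r1 → mem[0x72]=0xb5, sp=0x72
body[0] sub  r5, r6, r3 → r5=0xc3
body[1] mov  r3, #0x63 → r3=0x63
body[2] mov  r0, r3 → r0=0x63
body[3] add  r0, r2, r6 → r0=0x30
body[4] add  r1, r3, #10 → r1=0x6d
epilogue: pop r1=0xb5, sp=0x73
r0 is caller-saved → body value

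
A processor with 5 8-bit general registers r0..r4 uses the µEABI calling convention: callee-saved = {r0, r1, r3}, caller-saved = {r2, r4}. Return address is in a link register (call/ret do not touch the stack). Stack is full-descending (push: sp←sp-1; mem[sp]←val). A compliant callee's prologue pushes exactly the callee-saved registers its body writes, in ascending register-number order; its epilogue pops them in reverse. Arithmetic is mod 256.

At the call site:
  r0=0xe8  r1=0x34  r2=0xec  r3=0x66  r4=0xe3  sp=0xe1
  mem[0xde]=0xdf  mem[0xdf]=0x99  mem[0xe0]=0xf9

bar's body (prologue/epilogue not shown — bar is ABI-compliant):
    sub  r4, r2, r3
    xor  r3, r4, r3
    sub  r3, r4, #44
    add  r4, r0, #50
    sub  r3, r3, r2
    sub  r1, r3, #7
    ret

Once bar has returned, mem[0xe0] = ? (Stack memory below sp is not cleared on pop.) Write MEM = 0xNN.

prologue: push r1 -> mem[0xe0]=0x34, sp=0xe0
prologue: push r3 -> mem[0xdf]=0x66, sp=0xdf
body[0] sub  r4, r2, r3 -> r4=0x86
body[1] xor  r3, r4, r3 -> r3=0xe0
body[2] sub  r3, r4, #44 -> r3=0x5a
body[3] add  r4, r0, #50 -> r4=0x1a
body[4] sub  r3, r3, r2 -> r3=0x6e
body[5] sub  r1, r3, #7 -> r1=0x67
epilogue: pop r3=0x66, sp=0xe0
epilogue: pop r1=0x34, sp=0xe1
prologue pushed ['r1', 'r3'] at ['0xe0', '0xdf']

MEM = 0x34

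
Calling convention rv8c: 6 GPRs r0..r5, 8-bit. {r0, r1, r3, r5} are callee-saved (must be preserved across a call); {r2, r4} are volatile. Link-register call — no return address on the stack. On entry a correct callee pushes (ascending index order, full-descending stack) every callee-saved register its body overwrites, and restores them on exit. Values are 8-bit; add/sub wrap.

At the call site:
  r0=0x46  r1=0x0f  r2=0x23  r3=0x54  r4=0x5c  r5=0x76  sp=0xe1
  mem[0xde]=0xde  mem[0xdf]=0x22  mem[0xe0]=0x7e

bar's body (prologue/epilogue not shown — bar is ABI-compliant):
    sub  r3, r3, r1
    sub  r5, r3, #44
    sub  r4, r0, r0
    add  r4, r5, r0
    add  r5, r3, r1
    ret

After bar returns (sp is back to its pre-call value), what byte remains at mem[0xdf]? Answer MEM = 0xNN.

MEM = 0x76

prologue: push r3 -> mem[0xe0]=0x54, sp=0xe0
prologue: push r5 -> mem[0xdf]=0x76, sp=0xdf
body[0] sub  r3, r3, r1 -> r3=0x45
body[1] sub  r5, r3, #44 -> r5=0x19
body[2] sub  r4, r0, r0 -> r4=0x00
body[3] add  r4, r5, r0 -> r4=0x5f
body[4] add  r5, r3, r1 -> r5=0x54
epilogue: pop r5=0x76, sp=0xe0
epilogue: pop r3=0x54, sp=0xe1
prologue pushed ['r3', 'r5'] at ['0xe0', '0xdf']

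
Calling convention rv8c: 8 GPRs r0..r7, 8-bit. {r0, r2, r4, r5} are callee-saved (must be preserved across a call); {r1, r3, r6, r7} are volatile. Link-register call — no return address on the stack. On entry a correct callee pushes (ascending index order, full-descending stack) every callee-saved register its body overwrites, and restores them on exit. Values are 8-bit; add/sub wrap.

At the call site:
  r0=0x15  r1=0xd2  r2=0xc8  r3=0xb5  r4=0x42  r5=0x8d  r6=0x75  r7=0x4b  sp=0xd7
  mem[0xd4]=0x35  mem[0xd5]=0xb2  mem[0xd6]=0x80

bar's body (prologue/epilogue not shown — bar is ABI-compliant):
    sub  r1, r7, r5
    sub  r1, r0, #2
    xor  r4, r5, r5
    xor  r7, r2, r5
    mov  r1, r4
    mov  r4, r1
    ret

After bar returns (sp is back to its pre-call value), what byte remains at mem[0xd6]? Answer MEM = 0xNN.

prologue: push r4 → mem[0xd6]=0x42, sp=0xd6
body[0] sub  r1, r7, r5 → r1=0xbe
body[1] sub  r1, r0, #2 → r1=0x13
body[2] xor  r4, r5, r5 → r4=0x00
body[3] xor  r7, r2, r5 → r7=0x45
body[4] mov  r1, r4 → r1=0x00
body[5] mov  r4, r1 → r4=0x00
epilogue: pop r4=0x42, sp=0xd7
prologue pushed ['r4'] at ['0xd6']

MEM = 0x42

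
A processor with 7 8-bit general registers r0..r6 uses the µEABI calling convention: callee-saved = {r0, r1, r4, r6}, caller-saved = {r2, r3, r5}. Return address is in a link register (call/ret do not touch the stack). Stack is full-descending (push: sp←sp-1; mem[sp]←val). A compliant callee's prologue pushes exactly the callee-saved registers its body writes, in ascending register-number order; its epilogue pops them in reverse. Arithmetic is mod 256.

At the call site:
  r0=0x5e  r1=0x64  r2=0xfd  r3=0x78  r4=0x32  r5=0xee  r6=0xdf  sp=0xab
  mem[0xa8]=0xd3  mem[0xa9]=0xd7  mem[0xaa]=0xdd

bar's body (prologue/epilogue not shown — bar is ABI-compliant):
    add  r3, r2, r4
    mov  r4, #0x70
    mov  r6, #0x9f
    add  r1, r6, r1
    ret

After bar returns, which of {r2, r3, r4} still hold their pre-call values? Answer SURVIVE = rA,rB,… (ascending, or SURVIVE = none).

prologue: push r1 -> mem[0xaa]=0x64, sp=0xaa
prologue: push r4 -> mem[0xa9]=0x32, sp=0xa9
prologue: push r6 -> mem[0xa8]=0xdf, sp=0xa8
body[0] add  r3, r2, r4 -> r3=0x2f
body[1] mov  r4, #0x70 -> r4=0x70
body[2] mov  r6, #0x9f -> r6=0x9f
body[3] add  r1, r6, r1 -> r1=0x03
epilogue: pop r6=0xdf, sp=0xa9
epilogue: pop r4=0x32, sp=0xaa
epilogue: pop r1=0x64, sp=0xab
r2: caller-saved, written=False
r3: caller-saved, written=True
r4: callee-saved, written=True

SURVIVE = r2,r4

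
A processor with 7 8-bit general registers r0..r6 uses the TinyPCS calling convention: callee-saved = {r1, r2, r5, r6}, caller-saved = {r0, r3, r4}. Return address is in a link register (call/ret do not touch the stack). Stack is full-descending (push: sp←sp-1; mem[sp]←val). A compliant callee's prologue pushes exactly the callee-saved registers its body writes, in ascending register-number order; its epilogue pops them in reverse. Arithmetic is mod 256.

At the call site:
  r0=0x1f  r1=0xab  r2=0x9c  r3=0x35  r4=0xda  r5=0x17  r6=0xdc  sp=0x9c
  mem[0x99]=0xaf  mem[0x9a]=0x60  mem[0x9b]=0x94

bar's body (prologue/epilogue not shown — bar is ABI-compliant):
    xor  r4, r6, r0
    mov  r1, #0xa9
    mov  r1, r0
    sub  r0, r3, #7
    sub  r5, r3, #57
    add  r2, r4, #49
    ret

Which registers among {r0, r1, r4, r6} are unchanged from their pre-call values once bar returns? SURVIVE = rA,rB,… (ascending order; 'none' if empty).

SURVIVE = r1,r6

prologue: push r1 → mem[0x9b]=0xab, sp=0x9b
prologue: push r2 → mem[0x9a]=0x9c, sp=0x9a
prologue: push r5 → mem[0x99]=0x17, sp=0x99
body[0] xor  r4, r6, r0 → r4=0xc3
body[1] mov  r1, #0xa9 → r1=0xa9
body[2] mov  r1, r0 → r1=0x1f
body[3] sub  r0, r3, #7 → r0=0x2e
body[4] sub  r5, r3, #57 → r5=0xfc
body[5] add  r2, r4, #49 → r2=0xf4
epilogue: pop r5=0x17, sp=0x9a
epilogue: pop r2=0x9c, sp=0x9b
epilogue: pop r1=0xab, sp=0x9c
r0: caller-saved, written=True
r1: callee-saved, written=True
r4: caller-saved, written=True
r6: callee-saved, written=False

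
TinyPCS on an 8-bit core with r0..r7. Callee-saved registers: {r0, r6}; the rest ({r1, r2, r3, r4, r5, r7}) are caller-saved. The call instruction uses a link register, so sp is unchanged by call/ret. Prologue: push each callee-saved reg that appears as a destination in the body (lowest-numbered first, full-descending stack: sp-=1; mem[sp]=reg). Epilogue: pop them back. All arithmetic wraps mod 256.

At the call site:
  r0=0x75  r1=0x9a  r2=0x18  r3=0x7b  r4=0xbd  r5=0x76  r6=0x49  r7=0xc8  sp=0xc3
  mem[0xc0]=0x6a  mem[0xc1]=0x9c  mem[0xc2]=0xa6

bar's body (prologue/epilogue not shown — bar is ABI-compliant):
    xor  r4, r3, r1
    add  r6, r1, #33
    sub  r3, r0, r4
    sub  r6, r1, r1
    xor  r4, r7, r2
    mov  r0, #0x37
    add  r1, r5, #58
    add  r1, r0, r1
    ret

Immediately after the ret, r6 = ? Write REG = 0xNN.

prologue: push r0 → mem[0xc2]=0x75, sp=0xc2
prologue: push r6 → mem[0xc1]=0x49, sp=0xc1
body[0] xor  r4, r3, r1 → r4=0xe1
body[1] add  r6, r1, #33 → r6=0xbb
body[2] sub  r3, r0, r4 → r3=0x94
body[3] sub  r6, r1, r1 → r6=0x00
body[4] xor  r4, r7, r2 → r4=0xd0
body[5] mov  r0, #0x37 → r0=0x37
body[6] add  r1, r5, #58 → r1=0xb0
body[7] add  r1, r0, r1 → r1=0xe7
epilogue: pop r6=0x49, sp=0xc2
epilogue: pop r0=0x75, sp=0xc3
r6 is callee-saved → restored

REG = 0x49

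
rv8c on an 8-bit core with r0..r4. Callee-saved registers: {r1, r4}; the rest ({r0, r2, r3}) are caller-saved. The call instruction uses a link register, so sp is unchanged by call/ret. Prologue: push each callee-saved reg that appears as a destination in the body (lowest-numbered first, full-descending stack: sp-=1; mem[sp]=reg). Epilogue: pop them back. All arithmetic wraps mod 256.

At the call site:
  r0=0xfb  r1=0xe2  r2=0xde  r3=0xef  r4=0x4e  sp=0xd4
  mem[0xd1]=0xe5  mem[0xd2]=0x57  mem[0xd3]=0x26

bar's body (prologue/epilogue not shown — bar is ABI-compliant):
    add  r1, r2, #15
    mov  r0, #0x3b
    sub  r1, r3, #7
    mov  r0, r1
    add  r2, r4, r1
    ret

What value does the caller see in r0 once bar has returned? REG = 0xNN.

prologue: push r1 → mem[0xd3]=0xe2, sp=0xd3
body[0] add  r1, r2, #15 → r1=0xed
body[1] mov  r0, #0x3b → r0=0x3b
body[2] sub  r1, r3, #7 → r1=0xe8
body[3] mov  r0, r1 → r0=0xe8
body[4] add  r2, r4, r1 → r2=0x36
epilogue: pop r1=0xe2, sp=0xd4
r0 is caller-saved → body value

REG = 0xe8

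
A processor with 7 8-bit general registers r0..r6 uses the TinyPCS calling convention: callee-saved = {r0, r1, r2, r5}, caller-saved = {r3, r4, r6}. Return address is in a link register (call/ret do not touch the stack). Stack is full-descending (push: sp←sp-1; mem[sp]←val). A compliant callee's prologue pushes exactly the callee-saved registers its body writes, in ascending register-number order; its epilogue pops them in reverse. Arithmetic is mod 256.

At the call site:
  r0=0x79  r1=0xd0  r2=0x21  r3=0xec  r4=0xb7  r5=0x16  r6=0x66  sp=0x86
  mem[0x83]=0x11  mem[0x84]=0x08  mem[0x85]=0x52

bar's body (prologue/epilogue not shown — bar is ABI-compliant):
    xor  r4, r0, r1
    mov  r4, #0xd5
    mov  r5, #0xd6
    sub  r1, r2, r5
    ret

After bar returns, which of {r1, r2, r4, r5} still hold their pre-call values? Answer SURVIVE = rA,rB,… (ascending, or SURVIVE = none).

SURVIVE = r1,r2,r5

prologue: push r1 -> mem[0x85]=0xd0, sp=0x85
prologue: push r5 -> mem[0x84]=0x16, sp=0x84
body[0] xor  r4, r0, r1 -> r4=0xa9
body[1] mov  r4, #0xd5 -> r4=0xd5
body[2] mov  r5, #0xd6 -> r5=0xd6
body[3] sub  r1, r2, r5 -> r1=0x4b
epilogue: pop r5=0x16, sp=0x85
epilogue: pop r1=0xd0, sp=0x86
r1: callee-saved, written=True
r2: callee-saved, written=False
r4: caller-saved, written=True
r5: callee-saved, written=True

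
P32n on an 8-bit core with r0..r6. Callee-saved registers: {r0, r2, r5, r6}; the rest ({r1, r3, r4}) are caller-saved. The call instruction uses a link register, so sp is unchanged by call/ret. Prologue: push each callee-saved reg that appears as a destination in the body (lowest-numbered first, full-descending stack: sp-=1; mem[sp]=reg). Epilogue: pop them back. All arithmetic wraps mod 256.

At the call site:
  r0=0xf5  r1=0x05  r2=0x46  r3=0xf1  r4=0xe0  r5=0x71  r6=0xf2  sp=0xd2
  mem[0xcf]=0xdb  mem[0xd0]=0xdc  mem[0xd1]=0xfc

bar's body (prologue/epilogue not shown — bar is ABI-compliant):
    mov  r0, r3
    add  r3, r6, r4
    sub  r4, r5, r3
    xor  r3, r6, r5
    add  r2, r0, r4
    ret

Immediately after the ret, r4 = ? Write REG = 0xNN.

REG = 0x9f

prologue: push r0 -> mem[0xd1]=0xf5, sp=0xd1
prologue: push r2 -> mem[0xd0]=0x46, sp=0xd0
body[0] mov  r0, r3 -> r0=0xf1
body[1] add  r3, r6, r4 -> r3=0xd2
body[2] sub  r4, r5, r3 -> r4=0x9f
body[3] xor  r3, r6, r5 -> r3=0x83
body[4] add  r2, r0, r4 -> r2=0x90
epilogue: pop r2=0x46, sp=0xd1
epilogue: pop r0=0xf5, sp=0xd2
r4 is caller-saved -> body value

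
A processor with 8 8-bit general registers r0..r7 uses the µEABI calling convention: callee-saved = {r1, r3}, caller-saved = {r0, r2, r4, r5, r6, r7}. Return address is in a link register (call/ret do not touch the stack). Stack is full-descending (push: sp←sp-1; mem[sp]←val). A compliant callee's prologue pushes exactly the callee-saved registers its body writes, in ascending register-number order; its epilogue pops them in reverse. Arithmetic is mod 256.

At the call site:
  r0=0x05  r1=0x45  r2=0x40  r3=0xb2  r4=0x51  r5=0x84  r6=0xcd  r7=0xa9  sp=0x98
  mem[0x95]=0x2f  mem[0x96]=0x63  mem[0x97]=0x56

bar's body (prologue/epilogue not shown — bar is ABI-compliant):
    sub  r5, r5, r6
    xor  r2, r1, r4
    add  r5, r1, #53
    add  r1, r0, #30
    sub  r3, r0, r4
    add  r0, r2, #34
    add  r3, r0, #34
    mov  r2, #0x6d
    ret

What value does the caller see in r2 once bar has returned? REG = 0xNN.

REG = 0x6d

prologue: push r1 → mem[0x97]=0x45, sp=0x97
prologue: push r3 → mem[0x96]=0xb2, sp=0x96
body[0] sub  r5, r5, r6 → r5=0xb7
body[1] xor  r2, r1, r4 → r2=0x14
body[2] add  r5, r1, #53 → r5=0x7a
body[3] add  r1, r0, #30 → r1=0x23
body[4] sub  r3, r0, r4 → r3=0xb4
body[5] add  r0, r2, #34 → r0=0x36
body[6] add  r3, r0, #34 → r3=0x58
body[7] mov  r2, #0x6d → r2=0x6d
epilogue: pop r3=0xb2, sp=0x97
epilogue: pop r1=0x45, sp=0x98
r2 is caller-saved → body value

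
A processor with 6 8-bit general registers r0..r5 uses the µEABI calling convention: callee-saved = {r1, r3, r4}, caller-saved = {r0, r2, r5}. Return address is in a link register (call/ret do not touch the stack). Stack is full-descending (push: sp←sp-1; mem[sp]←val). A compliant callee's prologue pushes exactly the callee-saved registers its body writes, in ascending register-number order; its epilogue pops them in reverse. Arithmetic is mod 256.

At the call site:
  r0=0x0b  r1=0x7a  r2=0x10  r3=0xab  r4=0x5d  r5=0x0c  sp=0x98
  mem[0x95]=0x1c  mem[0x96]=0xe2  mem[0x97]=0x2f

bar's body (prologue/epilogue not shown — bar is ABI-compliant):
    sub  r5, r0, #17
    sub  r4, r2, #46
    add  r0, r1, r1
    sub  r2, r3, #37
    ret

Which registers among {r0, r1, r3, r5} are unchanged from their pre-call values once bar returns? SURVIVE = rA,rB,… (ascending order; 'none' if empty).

prologue: push r4 -> mem[0x97]=0x5d, sp=0x97
body[0] sub  r5, r0, #17 -> r5=0xfa
body[1] sub  r4, r2, #46 -> r4=0xe2
body[2] add  r0, r1, r1 -> r0=0xf4
body[3] sub  r2, r3, #37 -> r2=0x86
epilogue: pop r4=0x5d, sp=0x98
r0: caller-saved, written=True
r1: callee-saved, written=False
r3: callee-saved, written=False
r5: caller-saved, written=True

SURVIVE = r1,r3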